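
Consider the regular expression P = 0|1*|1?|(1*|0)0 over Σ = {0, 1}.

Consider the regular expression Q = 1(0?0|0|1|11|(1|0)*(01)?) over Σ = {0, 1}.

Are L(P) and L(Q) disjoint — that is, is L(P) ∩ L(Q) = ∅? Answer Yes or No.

The string 1 is accepted by both P and Q.
Hence L(P) ∩ L(Q) ≠ ∅.

No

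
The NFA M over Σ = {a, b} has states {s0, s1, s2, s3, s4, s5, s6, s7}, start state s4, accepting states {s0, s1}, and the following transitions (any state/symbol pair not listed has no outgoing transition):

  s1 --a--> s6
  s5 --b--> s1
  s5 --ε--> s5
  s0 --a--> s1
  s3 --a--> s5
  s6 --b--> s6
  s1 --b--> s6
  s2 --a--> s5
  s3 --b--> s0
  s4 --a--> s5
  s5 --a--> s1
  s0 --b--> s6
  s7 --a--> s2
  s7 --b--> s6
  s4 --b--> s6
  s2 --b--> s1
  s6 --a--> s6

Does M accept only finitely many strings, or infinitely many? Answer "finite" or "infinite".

The useful states (reachable from s4 and able to reach an accepting state) are {s1, s4, s5}.
Restricted to these states the transition graph has no cycle, so every accepting path has bounded length and L is finite.

finite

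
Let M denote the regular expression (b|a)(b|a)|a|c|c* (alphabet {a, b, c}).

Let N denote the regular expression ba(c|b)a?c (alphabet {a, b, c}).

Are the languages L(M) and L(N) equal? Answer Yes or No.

The empty string ε is accepted by M but rejected by N.
So L(M) ≠ L(N).

No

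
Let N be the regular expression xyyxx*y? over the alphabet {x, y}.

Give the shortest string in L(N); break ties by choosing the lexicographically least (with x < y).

By inspection of the expression, no string of length less than 4 matches, and xyyx is the lexicographically first match of length 4.

xyyx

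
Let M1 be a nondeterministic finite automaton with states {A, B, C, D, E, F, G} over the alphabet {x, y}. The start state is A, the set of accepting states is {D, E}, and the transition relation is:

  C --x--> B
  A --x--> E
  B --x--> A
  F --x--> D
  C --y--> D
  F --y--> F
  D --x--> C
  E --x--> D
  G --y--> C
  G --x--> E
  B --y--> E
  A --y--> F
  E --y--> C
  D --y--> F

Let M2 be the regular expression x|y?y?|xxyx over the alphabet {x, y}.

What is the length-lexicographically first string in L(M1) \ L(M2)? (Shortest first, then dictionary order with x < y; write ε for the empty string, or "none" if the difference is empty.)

xx

The string xx is accepted by M1 but not by M2.
No shorter string lies in the difference, and xx is the lexicographically first length-2 string in L(M1) \ L(M2).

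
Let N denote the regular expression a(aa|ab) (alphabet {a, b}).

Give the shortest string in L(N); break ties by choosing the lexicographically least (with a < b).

aaa

By inspection of the expression, no string of length less than 3 matches, and aaa is the lexicographically first match of length 3.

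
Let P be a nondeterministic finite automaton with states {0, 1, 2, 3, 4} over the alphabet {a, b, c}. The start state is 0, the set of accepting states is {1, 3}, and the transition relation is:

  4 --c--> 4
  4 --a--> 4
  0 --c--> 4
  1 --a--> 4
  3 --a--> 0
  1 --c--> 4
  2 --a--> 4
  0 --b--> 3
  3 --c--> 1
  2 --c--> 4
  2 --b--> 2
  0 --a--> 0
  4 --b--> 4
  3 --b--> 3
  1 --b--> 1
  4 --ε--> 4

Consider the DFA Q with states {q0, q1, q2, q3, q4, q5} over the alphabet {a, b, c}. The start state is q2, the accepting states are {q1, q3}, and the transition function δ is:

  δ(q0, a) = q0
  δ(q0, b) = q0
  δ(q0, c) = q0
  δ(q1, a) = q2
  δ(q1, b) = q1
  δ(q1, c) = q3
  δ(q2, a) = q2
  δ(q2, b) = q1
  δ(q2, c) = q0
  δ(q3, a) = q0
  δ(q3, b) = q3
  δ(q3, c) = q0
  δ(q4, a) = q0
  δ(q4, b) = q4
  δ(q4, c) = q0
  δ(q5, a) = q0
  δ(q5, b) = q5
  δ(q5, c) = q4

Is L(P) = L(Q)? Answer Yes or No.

Yes

Exploring the product automaton P × Q from the start pair (0, q2), following both machines on each input symbol, reaches 4 state pairs: (0, q2), (3, q1), (4, q0), (1, q3).
P accepts in {1, 3} and Q accepts in {q1, q3}. In every reachable pair the two components are either both accepting — (3, q1), (1, q3) — or both non-accepting, so no string is accepted by exactly one of the machines: L(P) \ L(Q) and L(Q) \ L(P) are both empty.
Hence every string is accepted by P iff it is accepted by Q, and the two languages coincide.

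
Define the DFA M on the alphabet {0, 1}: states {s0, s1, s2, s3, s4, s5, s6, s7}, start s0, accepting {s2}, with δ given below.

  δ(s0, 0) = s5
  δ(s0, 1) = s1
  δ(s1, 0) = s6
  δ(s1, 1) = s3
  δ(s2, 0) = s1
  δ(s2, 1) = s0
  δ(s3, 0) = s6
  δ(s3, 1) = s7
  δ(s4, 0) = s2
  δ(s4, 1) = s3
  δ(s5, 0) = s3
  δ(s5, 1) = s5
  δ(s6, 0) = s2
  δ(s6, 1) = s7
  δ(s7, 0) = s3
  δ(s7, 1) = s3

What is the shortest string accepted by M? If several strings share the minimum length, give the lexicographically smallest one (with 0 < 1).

100

A breadth-first search from s0 reaches an accepting state first via the path s0 → s1 → s6 → s2 on input 100.
No string of length < 3 is accepted (BFS exhausts all shorter strings without reaching an accepting state), and 100 is the lexicographically least accepting string of length 3.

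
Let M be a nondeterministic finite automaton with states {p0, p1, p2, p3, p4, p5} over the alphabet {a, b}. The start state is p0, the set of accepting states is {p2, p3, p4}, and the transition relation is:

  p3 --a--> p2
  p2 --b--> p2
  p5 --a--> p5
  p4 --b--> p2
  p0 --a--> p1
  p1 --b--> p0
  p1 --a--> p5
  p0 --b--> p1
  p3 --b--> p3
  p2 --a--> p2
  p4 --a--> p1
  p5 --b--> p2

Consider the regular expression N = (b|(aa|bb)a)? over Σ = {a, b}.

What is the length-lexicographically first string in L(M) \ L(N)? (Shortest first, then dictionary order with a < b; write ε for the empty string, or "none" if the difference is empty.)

The string aab is accepted by M but not by N.
No shorter string lies in the difference, and aab is the lexicographically first length-3 string in L(M) \ L(N).

aab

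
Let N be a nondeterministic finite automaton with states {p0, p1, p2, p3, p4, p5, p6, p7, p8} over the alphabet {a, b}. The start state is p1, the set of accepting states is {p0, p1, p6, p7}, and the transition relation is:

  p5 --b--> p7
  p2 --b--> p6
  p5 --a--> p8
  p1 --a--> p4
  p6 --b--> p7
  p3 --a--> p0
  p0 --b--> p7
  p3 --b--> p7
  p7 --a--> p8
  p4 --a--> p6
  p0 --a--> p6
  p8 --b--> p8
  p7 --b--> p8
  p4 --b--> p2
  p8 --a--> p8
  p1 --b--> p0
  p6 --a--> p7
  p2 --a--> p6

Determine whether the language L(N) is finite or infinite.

finite

The useful states (reachable from p1 and able to reach an accepting state) are {p0, p1, p2, p4, p6, p7}.
Restricted to these states the transition graph has no cycle, so every accepting path has bounded length and L is finite.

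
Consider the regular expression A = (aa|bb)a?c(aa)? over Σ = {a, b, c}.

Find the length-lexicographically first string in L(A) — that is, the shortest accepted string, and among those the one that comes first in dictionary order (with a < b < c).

aac

By inspection of the expression, no string of length less than 3 matches, and aac is the lexicographically first match of length 3.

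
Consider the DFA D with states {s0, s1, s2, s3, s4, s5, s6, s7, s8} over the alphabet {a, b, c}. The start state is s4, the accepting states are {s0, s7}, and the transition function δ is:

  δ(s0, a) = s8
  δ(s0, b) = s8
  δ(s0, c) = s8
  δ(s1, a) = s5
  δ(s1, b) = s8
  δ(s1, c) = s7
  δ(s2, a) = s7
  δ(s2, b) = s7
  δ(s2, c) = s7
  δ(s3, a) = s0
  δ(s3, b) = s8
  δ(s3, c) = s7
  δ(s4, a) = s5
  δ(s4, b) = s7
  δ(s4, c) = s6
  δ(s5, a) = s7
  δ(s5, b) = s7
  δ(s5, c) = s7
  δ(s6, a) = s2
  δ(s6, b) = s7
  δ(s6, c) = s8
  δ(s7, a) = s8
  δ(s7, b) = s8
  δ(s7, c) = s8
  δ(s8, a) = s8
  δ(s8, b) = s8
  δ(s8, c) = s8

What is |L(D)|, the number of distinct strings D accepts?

The useful subgraph on states {s2, s4, s5, s6, s7} is acyclic, so L(D) is finite; the longest accepting path visits 4 useful states, giving maximum string length 3.
Counting accepting paths from s4 by length: 1 of length 1, 4 of length 2, 3 of length 3. Total 8.

8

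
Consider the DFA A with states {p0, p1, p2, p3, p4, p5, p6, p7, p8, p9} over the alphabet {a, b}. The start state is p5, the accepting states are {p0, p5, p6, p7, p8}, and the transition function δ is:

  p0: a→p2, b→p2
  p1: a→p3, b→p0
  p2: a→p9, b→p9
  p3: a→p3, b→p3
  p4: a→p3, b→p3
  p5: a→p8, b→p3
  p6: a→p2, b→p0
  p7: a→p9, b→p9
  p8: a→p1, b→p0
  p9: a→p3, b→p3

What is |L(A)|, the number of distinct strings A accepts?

The useful subgraph on states {p0, p1, p5, p8} is acyclic, so L(A) is finite; the longest accepting path visits 4 useful states, giving maximum string length 3.
Counting accepting paths from p5 by length: 1 of length 0, 1 of length 1, 1 of length 2, 1 of length 3. Total 4.

4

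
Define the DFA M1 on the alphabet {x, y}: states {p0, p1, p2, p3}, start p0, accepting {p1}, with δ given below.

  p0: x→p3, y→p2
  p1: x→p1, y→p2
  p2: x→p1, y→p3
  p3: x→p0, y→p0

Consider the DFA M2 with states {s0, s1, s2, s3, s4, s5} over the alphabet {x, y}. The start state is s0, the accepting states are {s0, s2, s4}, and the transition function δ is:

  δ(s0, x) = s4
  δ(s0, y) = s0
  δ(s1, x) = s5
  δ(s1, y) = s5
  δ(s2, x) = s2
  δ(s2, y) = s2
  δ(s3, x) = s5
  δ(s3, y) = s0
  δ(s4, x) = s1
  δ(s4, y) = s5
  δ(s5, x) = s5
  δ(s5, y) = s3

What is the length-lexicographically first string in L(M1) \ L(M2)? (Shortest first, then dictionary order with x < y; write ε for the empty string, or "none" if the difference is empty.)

yxx

The string yxx is accepted by M1 but not by M2.
No shorter string lies in the difference, and yxx is the lexicographically first length-3 string in L(M1) \ L(M2).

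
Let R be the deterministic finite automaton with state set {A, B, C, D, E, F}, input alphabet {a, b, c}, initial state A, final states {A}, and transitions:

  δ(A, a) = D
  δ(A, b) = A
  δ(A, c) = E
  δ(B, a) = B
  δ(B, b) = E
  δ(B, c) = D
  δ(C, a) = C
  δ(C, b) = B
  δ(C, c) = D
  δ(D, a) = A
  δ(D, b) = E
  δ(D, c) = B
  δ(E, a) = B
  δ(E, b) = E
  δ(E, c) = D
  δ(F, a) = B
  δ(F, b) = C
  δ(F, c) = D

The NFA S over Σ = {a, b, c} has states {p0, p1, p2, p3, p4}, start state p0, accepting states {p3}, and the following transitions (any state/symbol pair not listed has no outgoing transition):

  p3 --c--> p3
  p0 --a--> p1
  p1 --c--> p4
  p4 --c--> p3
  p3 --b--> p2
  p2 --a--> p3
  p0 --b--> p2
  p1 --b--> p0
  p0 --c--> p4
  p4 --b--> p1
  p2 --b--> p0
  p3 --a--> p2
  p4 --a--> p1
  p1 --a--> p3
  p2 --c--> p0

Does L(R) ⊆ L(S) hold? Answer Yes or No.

No

The empty string ε is in L(R) but not in L(S).
So L(R) ⊄ L(S).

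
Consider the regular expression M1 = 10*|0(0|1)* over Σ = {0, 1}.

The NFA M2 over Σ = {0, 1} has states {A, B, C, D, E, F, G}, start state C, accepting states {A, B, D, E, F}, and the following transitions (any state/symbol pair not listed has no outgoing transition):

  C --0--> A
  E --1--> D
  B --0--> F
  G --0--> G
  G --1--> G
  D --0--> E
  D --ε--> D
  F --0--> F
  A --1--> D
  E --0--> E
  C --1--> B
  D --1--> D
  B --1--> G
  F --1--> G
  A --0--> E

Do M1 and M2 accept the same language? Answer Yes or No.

Yes

Converting the expression M1 to a DFA (subset construction, then merging equivalent states) gives the minimal DFA with states {r0, r1, r2, r3}, start state r0, accepting states {r1, r2} and transitions r0: 0→r1, 1→r2; r1: 0→r1, 1→r1; r2: 0→r2, 1→r3; r3: 0→r3, 1→r3.
Exploring the product automaton M1 × M2 from the start pair (r0, C), following both machines on each input symbol, reaches 7 state pairs: (r0, C), (r1, A), (r2, B), (r1, E), (r1, D), (r2, F), (r3, G).
M1 accepts in {r1, r2} and M2 accepts in {A, B, D, E, F}. In every reachable pair the two components are either both accepting — (r1, A), (r2, B), (r1, E), (r1, D), (r2, F) — or both non-accepting, so no string is accepted by exactly one of the machines: L(M1) \ L(M2) and L(M2) \ L(M1) are both empty.
Hence every string is accepted by M1 iff it is accepted by M2, and the two languages coincide.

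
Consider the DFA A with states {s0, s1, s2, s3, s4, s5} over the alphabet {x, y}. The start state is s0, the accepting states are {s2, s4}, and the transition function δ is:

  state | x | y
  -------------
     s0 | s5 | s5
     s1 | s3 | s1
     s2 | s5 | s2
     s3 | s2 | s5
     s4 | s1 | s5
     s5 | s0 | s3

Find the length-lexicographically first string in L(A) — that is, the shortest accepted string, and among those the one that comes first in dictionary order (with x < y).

A breadth-first search from s0 reaches an accepting state first via the path s0 → s5 → s3 → s2 on input xyx.
No string of length < 3 is accepted (BFS exhausts all shorter strings without reaching an accepting state), and xyx is the lexicographically least accepting string of length 3.

xyx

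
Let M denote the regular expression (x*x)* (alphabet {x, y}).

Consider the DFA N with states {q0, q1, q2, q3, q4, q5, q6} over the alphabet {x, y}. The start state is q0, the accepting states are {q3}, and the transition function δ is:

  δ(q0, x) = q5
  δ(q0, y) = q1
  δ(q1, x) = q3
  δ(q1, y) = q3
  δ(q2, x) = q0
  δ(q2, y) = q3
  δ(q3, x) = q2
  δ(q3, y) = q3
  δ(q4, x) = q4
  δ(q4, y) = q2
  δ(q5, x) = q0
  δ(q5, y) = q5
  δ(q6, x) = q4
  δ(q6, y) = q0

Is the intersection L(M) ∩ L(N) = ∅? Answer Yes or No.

Converting the expression M to a DFA (subset construction, then merging equivalent states) gives the minimal DFA with states {m0, m1}, start state m0, accepting states {m0} and transitions m0: x→m0, y→m1; m1: x→m1, y→m1.
Exploring the product automaton M × N from the start pair (m0, q0), following both machines on each input symbol, reaches 7 state pairs: (m0, q0), (m0, q5), (m1, q1), (m1, q5), (m1, q3), (m1, q0), (m1, q2).
M accepts in {m0} and N accepts in {q3}; no reachable pair has both components accepting, so no string drives both machines to acceptance simultaneously and L(M) ∩ L(N) = ∅.
So no string is accepted by both, and the intersection is empty.

Yes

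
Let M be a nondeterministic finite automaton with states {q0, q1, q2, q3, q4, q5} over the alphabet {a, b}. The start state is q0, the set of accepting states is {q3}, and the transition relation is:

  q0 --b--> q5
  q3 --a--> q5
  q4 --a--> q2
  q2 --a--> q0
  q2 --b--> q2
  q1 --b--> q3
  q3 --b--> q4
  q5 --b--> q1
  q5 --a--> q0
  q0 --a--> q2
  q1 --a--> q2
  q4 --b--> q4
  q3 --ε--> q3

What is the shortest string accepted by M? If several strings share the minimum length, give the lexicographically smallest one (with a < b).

bbb

A breadth-first search from q0 reaches an accepting state first via the path q0 → q5 → q1 → q3 on input bbb.
No string of length < 3 is accepted (BFS exhausts all shorter strings without reaching an accepting state), and bbb is the lexicographically least accepting string of length 3.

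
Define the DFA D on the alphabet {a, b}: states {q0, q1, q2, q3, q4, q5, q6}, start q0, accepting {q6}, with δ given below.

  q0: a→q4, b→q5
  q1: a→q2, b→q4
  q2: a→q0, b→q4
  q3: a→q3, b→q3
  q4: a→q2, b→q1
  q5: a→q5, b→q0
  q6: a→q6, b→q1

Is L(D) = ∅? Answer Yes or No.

Yes

The states reachable from the start state are {q0, q1, q2, q4, q5}.
None of the accepting states {q6} is reachable, so no string is accepted and L(D) = ∅.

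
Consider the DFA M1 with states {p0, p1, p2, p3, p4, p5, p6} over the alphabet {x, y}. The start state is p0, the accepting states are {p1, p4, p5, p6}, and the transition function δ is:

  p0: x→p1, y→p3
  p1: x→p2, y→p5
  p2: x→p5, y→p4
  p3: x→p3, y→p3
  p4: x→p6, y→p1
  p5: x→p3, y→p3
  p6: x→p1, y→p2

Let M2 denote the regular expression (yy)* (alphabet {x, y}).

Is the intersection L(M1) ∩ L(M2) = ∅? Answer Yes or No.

Yes

Converting the expression M2 to a DFA (subset construction, then merging equivalent states) gives the minimal DFA with states {r0, r1, r2}, start state r0, accepting states {r0} and transitions r0: x→r1, y→r2; r1: x→r1, y→r1; r2: x→r1, y→r0.
Exploring the product automaton M1 × M2 from the start pair (p0, r0), following both machines on each input symbol, reaches 9 state pairs: (p0, r0), (p1, r1), (p3, r2), (p2, r1), (p5, r1), (p3, r1), (p3, r0), (p4, r1), (p6, r1).
M1 accepts in {p1, p4, p5, p6} and M2 accepts in {r0}; no reachable pair has both components accepting, so no string drives both machines to acceptance simultaneously and L(M1) ∩ L(M2) = ∅.
So no string is accepted by both, and the intersection is empty.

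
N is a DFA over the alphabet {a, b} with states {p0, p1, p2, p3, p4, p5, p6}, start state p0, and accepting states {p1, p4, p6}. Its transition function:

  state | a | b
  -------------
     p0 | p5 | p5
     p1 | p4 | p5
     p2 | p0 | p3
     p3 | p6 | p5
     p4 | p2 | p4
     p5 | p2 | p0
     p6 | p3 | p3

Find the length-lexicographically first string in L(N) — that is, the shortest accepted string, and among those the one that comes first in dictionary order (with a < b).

aaba

A breadth-first search from p0 reaches an accepting state first via the path p0 → p5 → p2 → p3 → p6 on input aaba.
No string of length < 4 is accepted (BFS exhausts all shorter strings without reaching an accepting state), and aaba is the lexicographically least accepting string of length 4.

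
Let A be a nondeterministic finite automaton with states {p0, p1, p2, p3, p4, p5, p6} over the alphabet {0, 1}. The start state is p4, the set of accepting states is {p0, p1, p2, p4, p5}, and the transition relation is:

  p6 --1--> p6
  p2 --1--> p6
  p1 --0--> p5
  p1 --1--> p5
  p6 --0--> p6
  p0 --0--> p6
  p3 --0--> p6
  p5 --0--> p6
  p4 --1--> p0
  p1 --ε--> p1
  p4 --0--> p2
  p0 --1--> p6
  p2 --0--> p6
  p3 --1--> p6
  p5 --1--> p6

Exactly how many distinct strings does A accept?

3

The useful subgraph on states {p0, p2, p4} is acyclic, so L(A) is finite; the longest accepting path visits 2 useful states, giving maximum string length 1.
Counting accepting paths from p4 by length: 1 of length 0, 2 of length 1. Total 3.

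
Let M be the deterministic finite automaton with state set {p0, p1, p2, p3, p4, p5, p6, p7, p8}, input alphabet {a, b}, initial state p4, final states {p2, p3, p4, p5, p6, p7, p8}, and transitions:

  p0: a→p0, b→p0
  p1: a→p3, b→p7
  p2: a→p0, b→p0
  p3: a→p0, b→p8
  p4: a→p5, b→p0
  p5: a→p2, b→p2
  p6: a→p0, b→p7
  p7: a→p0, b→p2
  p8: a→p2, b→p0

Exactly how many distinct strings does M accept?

4

The useful subgraph on states {p2, p4, p5} is acyclic, so L(M) is finite; the longest accepting path visits 3 useful states, giving maximum string length 2.
Counting accepting paths from p4 by length: 1 of length 0, 1 of length 1, 2 of length 2. Total 4.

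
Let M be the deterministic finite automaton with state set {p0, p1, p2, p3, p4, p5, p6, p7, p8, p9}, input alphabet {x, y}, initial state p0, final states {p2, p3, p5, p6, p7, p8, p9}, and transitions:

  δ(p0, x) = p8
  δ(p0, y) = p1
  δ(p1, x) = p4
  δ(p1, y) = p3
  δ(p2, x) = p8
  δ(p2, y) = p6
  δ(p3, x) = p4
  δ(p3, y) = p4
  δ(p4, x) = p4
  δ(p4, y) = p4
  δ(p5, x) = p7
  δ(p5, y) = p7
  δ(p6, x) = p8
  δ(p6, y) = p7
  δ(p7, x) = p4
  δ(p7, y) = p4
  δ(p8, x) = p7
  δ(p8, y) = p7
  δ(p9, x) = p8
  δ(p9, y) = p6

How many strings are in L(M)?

The useful subgraph on states {p0, p1, p3, p7, p8} is acyclic, so L(M) is finite; the longest accepting path visits 3 useful states, giving maximum string length 2.
Counting accepting paths from p0 by length: 1 of length 1, 3 of length 2. Total 4.

4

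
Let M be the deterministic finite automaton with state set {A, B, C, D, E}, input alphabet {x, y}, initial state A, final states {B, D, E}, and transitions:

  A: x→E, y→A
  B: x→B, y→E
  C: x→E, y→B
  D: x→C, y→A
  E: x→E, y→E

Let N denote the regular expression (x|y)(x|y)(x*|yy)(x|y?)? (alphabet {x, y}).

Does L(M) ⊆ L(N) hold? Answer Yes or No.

No

The string x is in L(M) but not in L(N).
So L(M) ⊄ L(N).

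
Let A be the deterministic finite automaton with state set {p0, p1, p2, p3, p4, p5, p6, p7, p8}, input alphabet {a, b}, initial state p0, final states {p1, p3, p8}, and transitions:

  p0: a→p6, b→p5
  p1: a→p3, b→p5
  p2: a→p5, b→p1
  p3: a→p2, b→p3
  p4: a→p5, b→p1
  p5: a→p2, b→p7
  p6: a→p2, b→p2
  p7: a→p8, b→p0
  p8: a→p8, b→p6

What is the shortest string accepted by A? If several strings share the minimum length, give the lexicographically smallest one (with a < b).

aab

A breadth-first search from p0 reaches an accepting state first via the path p0 → p6 → p2 → p1 on input aab.
No string of length < 3 is accepted (BFS exhausts all shorter strings without reaching an accepting state), and aab is the lexicographically least accepting string of length 3.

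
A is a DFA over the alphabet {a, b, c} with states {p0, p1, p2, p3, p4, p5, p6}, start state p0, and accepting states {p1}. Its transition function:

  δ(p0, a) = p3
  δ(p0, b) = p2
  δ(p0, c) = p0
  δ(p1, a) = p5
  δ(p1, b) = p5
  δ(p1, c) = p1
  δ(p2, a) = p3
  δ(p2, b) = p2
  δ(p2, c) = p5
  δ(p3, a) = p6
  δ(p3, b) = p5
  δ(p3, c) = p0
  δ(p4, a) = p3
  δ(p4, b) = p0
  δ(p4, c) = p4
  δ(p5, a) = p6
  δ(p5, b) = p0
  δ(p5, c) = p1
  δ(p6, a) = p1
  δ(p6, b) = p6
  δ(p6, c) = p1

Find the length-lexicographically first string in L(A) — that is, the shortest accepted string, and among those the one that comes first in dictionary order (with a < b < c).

A breadth-first search from p0 reaches an accepting state first via the path p0 → p3 → p6 → p1 on input aaa.
No string of length < 3 is accepted (BFS exhausts all shorter strings without reaching an accepting state), and aaa is the lexicographically least accepting string of length 3.

aaa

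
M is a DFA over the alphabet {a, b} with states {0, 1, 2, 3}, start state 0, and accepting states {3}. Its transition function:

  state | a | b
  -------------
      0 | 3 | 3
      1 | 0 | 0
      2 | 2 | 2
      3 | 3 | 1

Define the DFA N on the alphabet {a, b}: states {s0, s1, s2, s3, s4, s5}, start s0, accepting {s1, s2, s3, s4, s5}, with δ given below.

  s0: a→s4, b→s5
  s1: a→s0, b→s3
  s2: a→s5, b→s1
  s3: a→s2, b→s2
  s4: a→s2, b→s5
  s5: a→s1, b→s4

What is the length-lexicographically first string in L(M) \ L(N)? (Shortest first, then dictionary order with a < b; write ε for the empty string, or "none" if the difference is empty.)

The string baa is accepted by M but not by N.
No shorter string lies in the difference, and baa is the lexicographically first length-3 string in L(M) \ L(N).

baa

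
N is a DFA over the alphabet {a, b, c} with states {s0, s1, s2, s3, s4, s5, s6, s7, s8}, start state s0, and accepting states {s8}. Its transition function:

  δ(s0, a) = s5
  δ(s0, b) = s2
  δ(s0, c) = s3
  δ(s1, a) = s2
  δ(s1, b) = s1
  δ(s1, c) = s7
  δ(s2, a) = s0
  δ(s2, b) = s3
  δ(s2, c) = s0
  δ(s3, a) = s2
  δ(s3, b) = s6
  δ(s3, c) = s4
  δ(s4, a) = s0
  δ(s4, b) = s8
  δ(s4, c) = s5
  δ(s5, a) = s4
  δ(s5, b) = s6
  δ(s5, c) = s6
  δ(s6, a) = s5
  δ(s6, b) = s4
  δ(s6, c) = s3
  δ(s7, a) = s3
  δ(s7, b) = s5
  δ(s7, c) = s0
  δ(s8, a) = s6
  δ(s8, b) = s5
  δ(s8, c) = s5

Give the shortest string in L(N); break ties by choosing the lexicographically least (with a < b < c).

aab

A breadth-first search from s0 reaches an accepting state first via the path s0 → s5 → s4 → s8 on input aab.
No string of length < 3 is accepted (BFS exhausts all shorter strings without reaching an accepting state), and aab is the lexicographically least accepting string of length 3.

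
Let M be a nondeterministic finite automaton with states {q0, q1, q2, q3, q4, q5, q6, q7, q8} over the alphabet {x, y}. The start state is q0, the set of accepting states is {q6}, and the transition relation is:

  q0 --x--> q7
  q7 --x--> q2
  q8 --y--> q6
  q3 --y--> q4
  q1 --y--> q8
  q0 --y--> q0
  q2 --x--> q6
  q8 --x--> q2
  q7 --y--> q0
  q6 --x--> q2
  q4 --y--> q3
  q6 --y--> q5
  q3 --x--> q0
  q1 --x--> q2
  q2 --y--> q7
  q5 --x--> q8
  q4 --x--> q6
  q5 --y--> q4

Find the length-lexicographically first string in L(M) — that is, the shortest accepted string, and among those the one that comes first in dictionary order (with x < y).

xxx

A breadth-first search from q0 reaches an accepting state first via the path q0 → q7 → q2 → q6 on input xxx.
No string of length < 3 is accepted (BFS exhausts all shorter strings without reaching an accepting state), and xxx is the lexicographically least accepting string of length 3.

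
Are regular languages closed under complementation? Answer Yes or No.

Take a complete DFA for L and swap accepting and non-accepting states; the resulting DFA accepts exactly Σ* \ L.
So the regular languages are closed under complement.

Yes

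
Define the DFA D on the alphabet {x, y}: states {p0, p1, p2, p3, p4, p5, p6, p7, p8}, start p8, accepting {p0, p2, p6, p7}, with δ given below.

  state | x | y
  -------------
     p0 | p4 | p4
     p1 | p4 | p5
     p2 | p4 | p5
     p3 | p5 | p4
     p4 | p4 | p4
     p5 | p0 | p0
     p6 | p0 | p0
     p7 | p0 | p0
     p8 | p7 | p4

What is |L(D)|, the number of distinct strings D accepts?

3

The useful subgraph on states {p0, p7, p8} is acyclic, so L(D) is finite; the longest accepting path visits 3 useful states, giving maximum string length 2.
Counting accepting paths from p8 by length: 1 of length 1, 2 of length 2. Total 3.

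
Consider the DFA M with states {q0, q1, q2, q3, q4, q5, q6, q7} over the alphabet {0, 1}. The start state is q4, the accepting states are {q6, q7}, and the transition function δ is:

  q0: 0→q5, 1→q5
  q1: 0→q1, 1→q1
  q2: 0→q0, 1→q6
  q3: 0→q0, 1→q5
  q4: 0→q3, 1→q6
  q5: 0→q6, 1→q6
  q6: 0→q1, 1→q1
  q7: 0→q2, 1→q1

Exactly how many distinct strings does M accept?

The useful subgraph on states {q0, q3, q4, q5, q6} is acyclic, so L(M) is finite; the longest accepting path visits 5 useful states, giving maximum string length 4.
Counting accepting paths from q4 by length: 1 of length 1, 2 of length 3, 4 of length 4. Total 7.

7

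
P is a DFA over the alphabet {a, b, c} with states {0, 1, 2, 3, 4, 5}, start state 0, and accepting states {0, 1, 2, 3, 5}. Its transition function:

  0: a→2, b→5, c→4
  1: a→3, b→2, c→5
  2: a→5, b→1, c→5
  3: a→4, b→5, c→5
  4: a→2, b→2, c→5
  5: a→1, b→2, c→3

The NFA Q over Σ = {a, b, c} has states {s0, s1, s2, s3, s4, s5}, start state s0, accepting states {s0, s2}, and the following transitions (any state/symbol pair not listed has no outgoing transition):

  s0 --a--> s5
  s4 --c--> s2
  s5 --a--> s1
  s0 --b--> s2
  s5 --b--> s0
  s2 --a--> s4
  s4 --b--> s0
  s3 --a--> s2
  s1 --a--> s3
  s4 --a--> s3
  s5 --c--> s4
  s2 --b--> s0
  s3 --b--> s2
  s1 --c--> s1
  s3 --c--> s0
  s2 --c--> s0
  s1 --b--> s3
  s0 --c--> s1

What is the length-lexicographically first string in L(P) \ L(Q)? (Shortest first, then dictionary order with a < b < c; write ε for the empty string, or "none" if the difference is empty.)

The string a is accepted by P but not by Q.
No shorter string lies in the difference, and a is the lexicographically first length-1 string in L(P) \ L(Q).

a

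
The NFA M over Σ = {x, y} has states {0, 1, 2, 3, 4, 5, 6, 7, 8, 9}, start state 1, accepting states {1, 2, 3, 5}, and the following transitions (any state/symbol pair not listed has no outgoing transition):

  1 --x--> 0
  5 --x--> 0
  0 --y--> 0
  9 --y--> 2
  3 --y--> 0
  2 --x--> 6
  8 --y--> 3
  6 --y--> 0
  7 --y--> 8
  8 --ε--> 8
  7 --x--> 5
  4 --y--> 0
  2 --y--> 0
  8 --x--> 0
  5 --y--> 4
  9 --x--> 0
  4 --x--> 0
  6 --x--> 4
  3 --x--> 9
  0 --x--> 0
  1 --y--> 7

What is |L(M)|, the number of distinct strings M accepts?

The useful subgraph on states {1, 2, 3, 5, 7, 8, 9} is acyclic, so L(M) is finite; the longest accepting path visits 6 useful states, giving maximum string length 5.
Counting accepting paths from 1 by length: 1 of length 0, 1 of length 2, 1 of length 3, 1 of length 5. Total 4.

4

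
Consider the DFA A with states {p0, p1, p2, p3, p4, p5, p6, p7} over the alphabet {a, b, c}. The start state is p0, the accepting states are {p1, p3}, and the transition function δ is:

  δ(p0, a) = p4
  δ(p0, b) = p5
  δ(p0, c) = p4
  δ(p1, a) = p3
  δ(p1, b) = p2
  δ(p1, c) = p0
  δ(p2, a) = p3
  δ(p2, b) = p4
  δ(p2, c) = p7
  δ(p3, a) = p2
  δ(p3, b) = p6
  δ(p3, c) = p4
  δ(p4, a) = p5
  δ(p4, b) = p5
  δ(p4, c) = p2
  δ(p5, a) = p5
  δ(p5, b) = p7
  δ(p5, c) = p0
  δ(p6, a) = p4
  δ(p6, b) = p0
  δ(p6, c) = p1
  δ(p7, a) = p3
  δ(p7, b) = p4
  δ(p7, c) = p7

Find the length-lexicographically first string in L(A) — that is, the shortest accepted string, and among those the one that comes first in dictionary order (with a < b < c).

aca

A breadth-first search from p0 reaches an accepting state first via the path p0 → p4 → p2 → p3 on input aca.
No string of length < 3 is accepted (BFS exhausts all shorter strings without reaching an accepting state), and aca is the lexicographically least accepting string of length 3.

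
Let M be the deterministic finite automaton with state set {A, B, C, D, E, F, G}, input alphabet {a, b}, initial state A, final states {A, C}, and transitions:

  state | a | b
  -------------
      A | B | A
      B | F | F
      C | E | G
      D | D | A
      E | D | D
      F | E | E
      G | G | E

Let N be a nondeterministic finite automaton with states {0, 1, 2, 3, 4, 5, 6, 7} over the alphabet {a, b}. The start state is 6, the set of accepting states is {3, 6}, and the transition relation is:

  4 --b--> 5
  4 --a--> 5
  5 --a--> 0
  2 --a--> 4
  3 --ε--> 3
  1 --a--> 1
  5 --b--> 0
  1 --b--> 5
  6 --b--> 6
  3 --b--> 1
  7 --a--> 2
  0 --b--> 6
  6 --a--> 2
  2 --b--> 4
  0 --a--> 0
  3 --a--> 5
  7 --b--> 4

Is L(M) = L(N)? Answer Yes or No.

Yes

Exploring the product automaton M × N from the start pair (A, 6), following both machines on each input symbol, reaches 5 state pairs: (A, 6), (B, 2), (F, 4), (E, 5), (D, 0).
M accepts in {A, C} and N accepts in {3, 6}. In every reachable pair the two components are either both accepting — (A, 6) — or both non-accepting, so no string is accepted by exactly one of the machines: L(M) \ L(N) and L(N) \ L(M) are both empty.
Hence every string is accepted by M iff it is accepted by N, and the two languages coincide.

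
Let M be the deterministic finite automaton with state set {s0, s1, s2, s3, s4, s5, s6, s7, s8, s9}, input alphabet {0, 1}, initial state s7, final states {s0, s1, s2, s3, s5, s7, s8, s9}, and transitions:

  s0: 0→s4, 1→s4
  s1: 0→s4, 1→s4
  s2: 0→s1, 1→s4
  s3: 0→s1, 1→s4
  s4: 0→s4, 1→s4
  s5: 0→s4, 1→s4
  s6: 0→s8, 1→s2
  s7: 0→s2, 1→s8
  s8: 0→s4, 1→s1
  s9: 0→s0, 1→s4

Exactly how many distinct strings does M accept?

The useful subgraph on states {s1, s2, s7, s8} is acyclic, so L(M) is finite; the longest accepting path visits 3 useful states, giving maximum string length 2.
Counting accepting paths from s7 by length: 1 of length 0, 2 of length 1, 2 of length 2. Total 5.

5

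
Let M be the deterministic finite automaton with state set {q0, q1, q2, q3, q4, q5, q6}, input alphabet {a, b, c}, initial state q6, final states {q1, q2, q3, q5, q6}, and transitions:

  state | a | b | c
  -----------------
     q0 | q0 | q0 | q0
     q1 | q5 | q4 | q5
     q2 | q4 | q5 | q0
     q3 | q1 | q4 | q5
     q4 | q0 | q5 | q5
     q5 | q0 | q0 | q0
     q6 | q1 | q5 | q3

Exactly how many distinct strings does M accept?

The useful subgraph on states {q1, q3, q4, q5, q6} is acyclic, so L(M) is finite; the longest accepting path visits 5 useful states, giving maximum string length 4.
Counting accepting paths from q6 by length: 1 of length 0, 3 of length 1, 4 of length 2, 6 of length 3, 2 of length 4. Total 16.

16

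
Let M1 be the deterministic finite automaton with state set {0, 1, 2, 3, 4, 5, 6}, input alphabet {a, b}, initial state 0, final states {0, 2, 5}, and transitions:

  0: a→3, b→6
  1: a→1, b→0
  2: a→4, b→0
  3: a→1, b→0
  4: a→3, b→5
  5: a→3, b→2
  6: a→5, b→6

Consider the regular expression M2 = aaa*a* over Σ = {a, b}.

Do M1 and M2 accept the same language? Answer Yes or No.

No

The empty string ε is accepted by M1 but rejected by M2.
So L(M1) ≠ L(M2).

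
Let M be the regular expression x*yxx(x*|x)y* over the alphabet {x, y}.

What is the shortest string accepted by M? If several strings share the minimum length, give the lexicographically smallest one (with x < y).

yxx

By inspection of the expression, no string of length less than 3 matches, and yxx is the lexicographically first match of length 3.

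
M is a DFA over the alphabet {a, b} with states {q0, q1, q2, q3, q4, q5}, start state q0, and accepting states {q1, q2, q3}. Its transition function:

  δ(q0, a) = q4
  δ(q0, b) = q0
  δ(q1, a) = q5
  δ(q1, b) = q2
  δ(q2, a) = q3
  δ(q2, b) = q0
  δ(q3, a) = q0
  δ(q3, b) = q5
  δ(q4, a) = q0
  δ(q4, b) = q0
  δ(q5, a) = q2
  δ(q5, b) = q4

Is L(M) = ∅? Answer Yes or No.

Yes

The states reachable from the start state are {q0, q4}.
None of the accepting states {q1, q2, q3} is reachable, so no string is accepted and L(M) = ∅.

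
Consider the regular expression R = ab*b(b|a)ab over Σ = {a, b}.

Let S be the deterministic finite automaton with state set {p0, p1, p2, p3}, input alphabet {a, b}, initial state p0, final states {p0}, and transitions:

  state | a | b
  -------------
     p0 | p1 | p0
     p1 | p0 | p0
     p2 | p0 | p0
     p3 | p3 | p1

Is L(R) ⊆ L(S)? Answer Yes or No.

Yes

Converting the expression R to a DFA (subset construction, then merging equivalent states) gives the minimal DFA with states {r0, r1, r2, r3, r4, r5, r6, r7, r8}, start state r0, accepting states {r8} and transitions r0: a→r1, b→r2; r1: a→r2, b→r3; r2: a→r2, b→r2; r3: a→r4, b→r5; r4: a→r6, b→r2; r5: a→r7, b→r5; r6: a→r2, b→r8; r7: a→r6, b→r8; r8: a→r2, b→r2.
Exploring the product automaton R × S from the start pair (r0, p0), following both machines on each input symbol, reaches 10 state pairs: (r0, p0), (r1, p1), (r2, p0), (r3, p0), (r2, p1), (r4, p1), (r5, p0), (r6, p0), (r7, p1), (r8, p0).
R accepts in {r8} and S accepts in {p0}. The reachable pairs whose R-component is accepting are (r8, p0); in each of them the S-component is accepting too, so the product for L(R) \ L(S) (R-component accepting, S-component rejecting) has no reachable accepting pair and the difference is empty.
Hence every string in L(R) is also in L(S).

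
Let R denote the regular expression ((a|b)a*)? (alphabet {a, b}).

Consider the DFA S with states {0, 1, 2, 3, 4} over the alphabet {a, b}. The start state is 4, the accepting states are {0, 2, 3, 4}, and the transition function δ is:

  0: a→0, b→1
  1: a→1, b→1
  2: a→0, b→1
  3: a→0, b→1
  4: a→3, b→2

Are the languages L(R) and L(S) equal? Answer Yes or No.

Converting the expression R to a DFA (subset construction, then merging equivalent states) gives the minimal DFA with states {r0, r1, r2}, start state r0, accepting states {r0, r1} and transitions r0: a→r1, b→r1; r1: a→r1, b→r2; r2: a→r2, b→r2.
Exploring the product automaton R × S from the start pair (r0, 4), following both machines on each input symbol, reaches 5 state pairs: (r0, 4), (r1, 3), (r1, 2), (r1, 0), (r2, 1).
R accepts in {r0, r1} and S accepts in {0, 2, 3, 4}. In every reachable pair the two components are either both accepting — (r0, 4), (r1, 3), (r1, 2), (r1, 0) — or both non-accepting, so no string is accepted by exactly one of the machines: L(R) \ L(S) and L(S) \ L(R) are both empty.
Hence every string is accepted by R iff it is accepted by S, and the two languages coincide.

Yes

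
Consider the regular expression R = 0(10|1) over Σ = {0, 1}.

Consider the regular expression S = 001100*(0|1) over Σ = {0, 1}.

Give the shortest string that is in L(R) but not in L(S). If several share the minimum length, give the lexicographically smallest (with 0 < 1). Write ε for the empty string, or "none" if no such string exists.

The string 01 is accepted by R but not by S.
No shorter string lies in the difference, and 01 is the lexicographically first length-2 string in L(R) \ L(S).

01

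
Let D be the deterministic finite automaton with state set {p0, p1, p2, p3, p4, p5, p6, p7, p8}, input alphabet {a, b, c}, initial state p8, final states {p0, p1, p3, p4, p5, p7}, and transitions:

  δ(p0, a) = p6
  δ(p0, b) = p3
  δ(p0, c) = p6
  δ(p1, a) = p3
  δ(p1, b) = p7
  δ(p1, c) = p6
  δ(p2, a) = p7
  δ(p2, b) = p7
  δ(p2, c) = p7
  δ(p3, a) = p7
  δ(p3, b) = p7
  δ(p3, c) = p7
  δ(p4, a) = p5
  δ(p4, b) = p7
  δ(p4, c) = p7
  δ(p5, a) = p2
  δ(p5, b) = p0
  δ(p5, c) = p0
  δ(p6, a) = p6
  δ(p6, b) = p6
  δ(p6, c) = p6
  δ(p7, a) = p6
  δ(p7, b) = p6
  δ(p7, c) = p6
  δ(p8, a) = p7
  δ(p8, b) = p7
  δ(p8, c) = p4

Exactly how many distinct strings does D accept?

19

The useful subgraph on states {p0, p2, p3, p4, p5, p7, p8} is acyclic, so L(D) is finite; the longest accepting path visits 6 useful states, giving maximum string length 5.
Counting accepting paths from p8 by length: 3 of length 1, 3 of length 2, 2 of length 3, 5 of length 4, 6 of length 5. Total 19.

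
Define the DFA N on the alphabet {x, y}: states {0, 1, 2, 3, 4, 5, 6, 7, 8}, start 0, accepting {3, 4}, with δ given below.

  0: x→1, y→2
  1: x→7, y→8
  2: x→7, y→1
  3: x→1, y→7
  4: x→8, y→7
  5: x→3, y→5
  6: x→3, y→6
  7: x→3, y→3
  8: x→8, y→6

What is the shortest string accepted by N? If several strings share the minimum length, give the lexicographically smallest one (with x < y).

A breadth-first search from 0 reaches an accepting state first via the path 0 → 1 → 7 → 3 on input xxx.
No string of length < 3 is accepted (BFS exhausts all shorter strings without reaching an accepting state), and xxx is the lexicographically least accepting string of length 3.

xxx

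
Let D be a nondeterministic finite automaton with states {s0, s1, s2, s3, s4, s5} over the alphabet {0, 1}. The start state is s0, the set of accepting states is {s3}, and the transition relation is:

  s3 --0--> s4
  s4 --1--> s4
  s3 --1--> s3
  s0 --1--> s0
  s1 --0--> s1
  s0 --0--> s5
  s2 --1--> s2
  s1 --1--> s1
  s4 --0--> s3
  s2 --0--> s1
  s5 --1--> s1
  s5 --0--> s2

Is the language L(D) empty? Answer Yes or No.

The states reachable from the start state are {s0, s1, s2, s5}.
None of the accepting states {s3} is reachable, so no string is accepted and L(D) = ∅.

Yes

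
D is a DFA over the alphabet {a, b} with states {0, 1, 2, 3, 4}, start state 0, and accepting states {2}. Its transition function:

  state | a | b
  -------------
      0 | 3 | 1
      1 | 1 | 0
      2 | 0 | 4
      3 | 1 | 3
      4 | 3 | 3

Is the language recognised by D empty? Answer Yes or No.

The states reachable from the start state are {0, 1, 3}.
None of the accepting states {2} is reachable, so no string is accepted and L(D) = ∅.

Yes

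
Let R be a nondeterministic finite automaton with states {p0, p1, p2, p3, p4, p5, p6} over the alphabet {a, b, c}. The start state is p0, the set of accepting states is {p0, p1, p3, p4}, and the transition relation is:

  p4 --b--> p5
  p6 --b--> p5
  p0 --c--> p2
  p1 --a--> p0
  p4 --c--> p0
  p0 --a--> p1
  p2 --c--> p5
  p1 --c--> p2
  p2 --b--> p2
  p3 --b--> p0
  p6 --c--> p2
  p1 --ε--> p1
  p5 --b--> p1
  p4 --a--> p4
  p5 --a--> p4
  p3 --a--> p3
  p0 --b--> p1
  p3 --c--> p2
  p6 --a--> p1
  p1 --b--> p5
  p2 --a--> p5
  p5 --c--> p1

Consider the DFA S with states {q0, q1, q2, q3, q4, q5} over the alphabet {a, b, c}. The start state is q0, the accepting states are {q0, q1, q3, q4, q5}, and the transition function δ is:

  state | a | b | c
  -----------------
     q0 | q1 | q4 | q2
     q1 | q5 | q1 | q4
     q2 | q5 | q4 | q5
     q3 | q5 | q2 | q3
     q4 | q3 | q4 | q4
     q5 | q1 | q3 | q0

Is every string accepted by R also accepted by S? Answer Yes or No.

No

The string bab is in L(R) but not in L(S).
So L(R) ⊄ L(S).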